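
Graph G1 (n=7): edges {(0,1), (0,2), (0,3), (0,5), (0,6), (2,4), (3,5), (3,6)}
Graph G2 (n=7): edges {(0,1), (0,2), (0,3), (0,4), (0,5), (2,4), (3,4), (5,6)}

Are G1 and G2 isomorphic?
Yes, isomorphic

The graphs are isomorphic.
One valid mapping φ: V(G1) → V(G2): 0→0, 1→1, 2→5, 3→4, 4→6, 5→3, 6→2

Verify φ preserves adjacency — for each edge of G1, its image is an edge of G2:
  (0,1) → (φ(0),φ(1)) = (0,1) ∈ E(G2) ✓
  (0,2) → (φ(0),φ(2)) = (0,5) ∈ E(G2) ✓
  (0,3) → (φ(0),φ(3)) = (0,4) ∈ E(G2) ✓
  (0,5) → (φ(0),φ(5)) = (0,3) ∈ E(G2) ✓
  (0,6) → (φ(0),φ(6)) = (0,2) ∈ E(G2) ✓
  (2,4) → (φ(2),φ(4)) = (5,6) ∈ E(G2) ✓
  (3,5) → (φ(3),φ(5)) = (3,4) ∈ E(G2) ✓
  (3,6) → (φ(3),φ(6)) = (2,4) ∈ E(G2) ✓
All 8 edges of G1 map to edges of G2, and |E(G1)| = |E(G2)| = 8, so φ is a bijection on edges as well as vertices. Hence G1 ≅ G2.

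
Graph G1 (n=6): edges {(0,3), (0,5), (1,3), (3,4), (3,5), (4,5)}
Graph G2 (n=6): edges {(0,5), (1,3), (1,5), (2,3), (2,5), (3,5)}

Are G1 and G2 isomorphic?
Yes, isomorphic

The graphs are isomorphic.
One valid mapping φ: V(G1) → V(G2): 0→1, 1→0, 2→4, 3→5, 4→2, 5→3

Verify φ preserves adjacency — for each edge of G1, its image is an edge of G2:
  (0,3) → (φ(0),φ(3)) = (1,5) ∈ E(G2) ✓
  (0,5) → (φ(0),φ(5)) = (1,3) ∈ E(G2) ✓
  (1,3) → (φ(1),φ(3)) = (0,5) ∈ E(G2) ✓
  (3,4) → (φ(3),φ(4)) = (2,5) ∈ E(G2) ✓
  (3,5) → (φ(3),φ(5)) = (3,5) ∈ E(G2) ✓
  (4,5) → (φ(4),φ(5)) = (2,3) ∈ E(G2) ✓
All 6 edges of G1 map to edges of G2, and |E(G1)| = |E(G2)| = 6, so φ is a bijection on edges as well as vertices. Hence G1 ≅ G2.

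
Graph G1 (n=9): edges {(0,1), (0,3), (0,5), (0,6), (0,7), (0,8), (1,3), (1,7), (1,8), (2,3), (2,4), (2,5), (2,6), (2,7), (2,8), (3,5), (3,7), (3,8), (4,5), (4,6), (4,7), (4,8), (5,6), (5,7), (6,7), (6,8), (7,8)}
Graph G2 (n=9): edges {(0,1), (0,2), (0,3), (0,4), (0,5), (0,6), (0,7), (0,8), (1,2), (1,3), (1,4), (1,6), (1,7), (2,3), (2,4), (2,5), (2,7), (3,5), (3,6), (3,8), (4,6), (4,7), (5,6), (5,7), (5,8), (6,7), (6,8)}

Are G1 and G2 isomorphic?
Yes, isomorphic

The graphs are isomorphic.
One valid mapping φ: V(G1) → V(G2): 0→5, 1→8, 2→1, 3→3, 4→4, 5→2, 6→7, 7→0, 8→6

Verify φ preserves adjacency — for each edge of G1, its image is an edge of G2:
  (0,1) → (φ(0),φ(1)) = (5,8) ∈ E(G2) ✓
  (0,3) → (φ(0),φ(3)) = (3,5) ∈ E(G2) ✓
  (0,5) → (φ(0),φ(5)) = (2,5) ∈ E(G2) ✓
  (0,6) → (φ(0),φ(6)) = (5,7) ∈ E(G2) ✓
  (0,7) → (φ(0),φ(7)) = (0,5) ∈ E(G2) ✓
  (0,8) → (φ(0),φ(8)) = (5,6) ∈ E(G2) ✓
  (1,3) → (φ(1),φ(3)) = (3,8) ∈ E(G2) ✓
  (1,7) → (φ(1),φ(7)) = (0,8) ∈ E(G2) ✓
  (1,8) → (φ(1),φ(8)) = (6,8) ∈ E(G2) ✓
  (2,3) → (φ(2),φ(3)) = (1,3) ∈ E(G2) ✓
  (2,4) → (φ(2),φ(4)) = (1,4) ∈ E(G2) ✓
  (2,5) → (φ(2),φ(5)) = (1,2) ∈ E(G2) ✓
  (2,6) → (φ(2),φ(6)) = (1,7) ∈ E(G2) ✓
  (2,7) → (φ(2),φ(7)) = (0,1) ∈ E(G2) ✓
  (2,8) → (φ(2),φ(8)) = (1,6) ∈ E(G2) ✓
  (3,5) → (φ(3),φ(5)) = (2,3) ∈ E(G2) ✓
  (3,7) → (φ(3),φ(7)) = (0,3) ∈ E(G2) ✓
  (3,8) → (φ(3),φ(8)) = (3,6) ∈ E(G2) ✓
  (4,5) → (φ(4),φ(5)) = (2,4) ∈ E(G2) ✓
  (4,6) → (φ(4),φ(6)) = (4,7) ∈ E(G2) ✓
  (4,7) → (φ(4),φ(7)) = (0,4) ∈ E(G2) ✓
  (4,8) → (φ(4),φ(8)) = (4,6) ∈ E(G2) ✓
  (5,6) → (φ(5),φ(6)) = (2,7) ∈ E(G2) ✓
  (5,7) → (φ(5),φ(7)) = (0,2) ∈ E(G2) ✓
  (6,7) → (φ(6),φ(7)) = (0,7) ∈ E(G2) ✓
  (6,8) → (φ(6),φ(8)) = (6,7) ∈ E(G2) ✓
  (7,8) → (φ(7),φ(8)) = (0,6) ∈ E(G2) ✓
All 27 edges of G1 map to edges of G2, and |E(G1)| = |E(G2)| = 27, so φ is a bijection on edges as well as vertices. Hence G1 ≅ G2.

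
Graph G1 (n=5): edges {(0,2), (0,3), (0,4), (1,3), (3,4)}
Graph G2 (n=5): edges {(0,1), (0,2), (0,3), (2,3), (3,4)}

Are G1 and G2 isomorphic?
Yes, isomorphic

The graphs are isomorphic.
One valid mapping φ: V(G1) → V(G2): 0→0, 1→4, 2→1, 3→3, 4→2

Verify φ preserves adjacency — for each edge of G1, its image is an edge of G2:
  (0,2) → (φ(0),φ(2)) = (0,1) ∈ E(G2) ✓
  (0,3) → (φ(0),φ(3)) = (0,3) ∈ E(G2) ✓
  (0,4) → (φ(0),φ(4)) = (0,2) ∈ E(G2) ✓
  (1,3) → (φ(1),φ(3)) = (3,4) ∈ E(G2) ✓
  (3,4) → (φ(3),φ(4)) = (2,3) ∈ E(G2) ✓
All 5 edges of G1 map to edges of G2, and |E(G1)| = |E(G2)| = 5, so φ is a bijection on edges as well as vertices. Hence G1 ≅ G2.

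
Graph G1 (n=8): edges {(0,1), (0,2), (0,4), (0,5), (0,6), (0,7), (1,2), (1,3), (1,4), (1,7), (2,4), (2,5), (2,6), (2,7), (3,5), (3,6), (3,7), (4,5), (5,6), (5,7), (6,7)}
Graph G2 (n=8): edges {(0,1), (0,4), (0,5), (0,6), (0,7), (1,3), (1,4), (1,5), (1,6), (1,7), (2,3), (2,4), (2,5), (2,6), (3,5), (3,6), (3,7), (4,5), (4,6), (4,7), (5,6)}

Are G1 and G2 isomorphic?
Yes, isomorphic

The graphs are isomorphic.
One valid mapping φ: V(G1) → V(G2): 0→6, 1→3, 2→5, 3→7, 4→2, 5→4, 6→0, 7→1

Verify φ preserves adjacency — for each edge of G1, its image is an edge of G2:
  (0,1) → (φ(0),φ(1)) = (3,6) ∈ E(G2) ✓
  (0,2) → (φ(0),φ(2)) = (5,6) ∈ E(G2) ✓
  (0,4) → (φ(0),φ(4)) = (2,6) ∈ E(G2) ✓
  (0,5) → (φ(0),φ(5)) = (4,6) ∈ E(G2) ✓
  (0,6) → (φ(0),φ(6)) = (0,6) ∈ E(G2) ✓
  (0,7) → (φ(0),φ(7)) = (1,6) ∈ E(G2) ✓
  (1,2) → (φ(1),φ(2)) = (3,5) ∈ E(G2) ✓
  (1,3) → (φ(1),φ(3)) = (3,7) ∈ E(G2) ✓
  (1,4) → (φ(1),φ(4)) = (2,3) ∈ E(G2) ✓
  (1,7) → (φ(1),φ(7)) = (1,3) ∈ E(G2) ✓
  (2,4) → (φ(2),φ(4)) = (2,5) ∈ E(G2) ✓
  (2,5) → (φ(2),φ(5)) = (4,5) ∈ E(G2) ✓
  (2,6) → (φ(2),φ(6)) = (0,5) ∈ E(G2) ✓
  (2,7) → (φ(2),φ(7)) = (1,5) ∈ E(G2) ✓
  (3,5) → (φ(3),φ(5)) = (4,7) ∈ E(G2) ✓
  (3,6) → (φ(3),φ(6)) = (0,7) ∈ E(G2) ✓
  (3,7) → (φ(3),φ(7)) = (1,7) ∈ E(G2) ✓
  (4,5) → (φ(4),φ(5)) = (2,4) ∈ E(G2) ✓
  (5,6) → (φ(5),φ(6)) = (0,4) ∈ E(G2) ✓
  (5,7) → (φ(5),φ(7)) = (1,4) ∈ E(G2) ✓
  (6,7) → (φ(6),φ(7)) = (0,1) ∈ E(G2) ✓
All 21 edges of G1 map to edges of G2, and |E(G1)| = |E(G2)| = 21, so φ is a bijection on edges as well as vertices. Hence G1 ≅ G2.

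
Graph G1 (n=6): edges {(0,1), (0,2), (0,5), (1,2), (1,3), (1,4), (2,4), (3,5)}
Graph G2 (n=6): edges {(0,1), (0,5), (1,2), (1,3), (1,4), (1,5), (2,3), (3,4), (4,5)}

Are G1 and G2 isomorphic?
No, not isomorphic

The graphs are NOT isomorphic.

Degrees in G1: deg(0)=3, deg(1)=4, deg(2)=3, deg(3)=2, deg(4)=2, deg(5)=2.
Sorted degree sequence of G1: [4, 3, 3, 2, 2, 2].
Degrees in G2: deg(0)=2, deg(1)=5, deg(2)=2, deg(3)=3, deg(4)=3, deg(5)=3.
Sorted degree sequence of G2: [5, 3, 3, 3, 2, 2].
The (sorted) degree sequence is an isomorphism invariant, so since G1 and G2 have different degree sequences they cannot be isomorphic.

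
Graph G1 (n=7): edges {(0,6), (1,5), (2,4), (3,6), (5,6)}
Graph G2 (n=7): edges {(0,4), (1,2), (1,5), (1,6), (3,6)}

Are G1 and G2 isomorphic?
Yes, isomorphic

The graphs are isomorphic.
One valid mapping φ: V(G1) → V(G2): 0→5, 1→3, 2→4, 3→2, 4→0, 5→6, 6→1

Verify φ preserves adjacency — for each edge of G1, its image is an edge of G2:
  (0,6) → (φ(0),φ(6)) = (1,5) ∈ E(G2) ✓
  (1,5) → (φ(1),φ(5)) = (3,6) ∈ E(G2) ✓
  (2,4) → (φ(2),φ(4)) = (0,4) ∈ E(G2) ✓
  (3,6) → (φ(3),φ(6)) = (1,2) ∈ E(G2) ✓
  (5,6) → (φ(5),φ(6)) = (1,6) ∈ E(G2) ✓
All 5 edges of G1 map to edges of G2, and |E(G1)| = |E(G2)| = 5, so φ is a bijection on edges as well as vertices. Hence G1 ≅ G2.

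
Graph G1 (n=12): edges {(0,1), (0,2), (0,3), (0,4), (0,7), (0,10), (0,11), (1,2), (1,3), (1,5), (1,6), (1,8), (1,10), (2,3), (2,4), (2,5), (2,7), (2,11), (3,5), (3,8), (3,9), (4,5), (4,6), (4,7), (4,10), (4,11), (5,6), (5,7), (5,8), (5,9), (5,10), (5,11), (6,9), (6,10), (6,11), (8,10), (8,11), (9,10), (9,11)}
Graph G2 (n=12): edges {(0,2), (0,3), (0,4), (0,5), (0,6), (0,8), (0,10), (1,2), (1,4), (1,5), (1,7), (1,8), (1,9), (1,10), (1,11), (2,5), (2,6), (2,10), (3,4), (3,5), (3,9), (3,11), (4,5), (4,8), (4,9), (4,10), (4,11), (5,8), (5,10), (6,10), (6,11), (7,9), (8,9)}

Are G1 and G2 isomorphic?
No, not isomorphic

The graphs are NOT isomorphic.

Counting triangles (3-cliques): G1 has 42, G2 has 30.
Triangle count is an isomorphism invariant, so differing triangle counts rule out isomorphism.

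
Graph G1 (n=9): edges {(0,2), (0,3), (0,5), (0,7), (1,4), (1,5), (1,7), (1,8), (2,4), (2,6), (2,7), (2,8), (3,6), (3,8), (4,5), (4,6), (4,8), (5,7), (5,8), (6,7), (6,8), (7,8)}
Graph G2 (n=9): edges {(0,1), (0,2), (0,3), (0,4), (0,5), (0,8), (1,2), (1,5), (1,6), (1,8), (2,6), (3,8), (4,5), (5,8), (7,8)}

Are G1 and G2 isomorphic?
No, not isomorphic

The graphs are NOT isomorphic.

Counting triangles (3-cliques): G1 has 17, G2 has 8.
Triangle count is an isomorphism invariant, so differing triangle counts rule out isomorphism.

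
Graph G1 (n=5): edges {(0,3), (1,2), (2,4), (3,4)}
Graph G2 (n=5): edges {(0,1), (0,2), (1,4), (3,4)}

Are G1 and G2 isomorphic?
Yes, isomorphic

The graphs are isomorphic.
One valid mapping φ: V(G1) → V(G2): 0→3, 1→2, 2→0, 3→4, 4→1

Verify φ preserves adjacency — for each edge of G1, its image is an edge of G2:
  (0,3) → (φ(0),φ(3)) = (3,4) ∈ E(G2) ✓
  (1,2) → (φ(1),φ(2)) = (0,2) ∈ E(G2) ✓
  (2,4) → (φ(2),φ(4)) = (0,1) ∈ E(G2) ✓
  (3,4) → (φ(3),φ(4)) = (1,4) ∈ E(G2) ✓
All 4 edges of G1 map to edges of G2, and |E(G1)| = |E(G2)| = 4, so φ is a bijection on edges as well as vertices. Hence G1 ≅ G2.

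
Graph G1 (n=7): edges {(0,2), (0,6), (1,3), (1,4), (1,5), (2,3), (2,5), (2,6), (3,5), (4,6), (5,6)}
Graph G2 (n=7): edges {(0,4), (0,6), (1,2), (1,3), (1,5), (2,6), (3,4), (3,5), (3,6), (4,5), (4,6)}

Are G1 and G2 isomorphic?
Yes, isomorphic

The graphs are isomorphic.
One valid mapping φ: V(G1) → V(G2): 0→0, 1→1, 2→4, 3→5, 4→2, 5→3, 6→6

Verify φ preserves adjacency — for each edge of G1, its image is an edge of G2:
  (0,2) → (φ(0),φ(2)) = (0,4) ∈ E(G2) ✓
  (0,6) → (φ(0),φ(6)) = (0,6) ∈ E(G2) ✓
  (1,3) → (φ(1),φ(3)) = (1,5) ∈ E(G2) ✓
  (1,4) → (φ(1),φ(4)) = (1,2) ∈ E(G2) ✓
  (1,5) → (φ(1),φ(5)) = (1,3) ∈ E(G2) ✓
  (2,3) → (φ(2),φ(3)) = (4,5) ∈ E(G2) ✓
  (2,5) → (φ(2),φ(5)) = (3,4) ∈ E(G2) ✓
  (2,6) → (φ(2),φ(6)) = (4,6) ∈ E(G2) ✓
  (3,5) → (φ(3),φ(5)) = (3,5) ∈ E(G2) ✓
  (4,6) → (φ(4),φ(6)) = (2,6) ∈ E(G2) ✓
  (5,6) → (φ(5),φ(6)) = (3,6) ∈ E(G2) ✓
All 11 edges of G1 map to edges of G2, and |E(G1)| = |E(G2)| = 11, so φ is a bijection on edges as well as vertices. Hence G1 ≅ G2.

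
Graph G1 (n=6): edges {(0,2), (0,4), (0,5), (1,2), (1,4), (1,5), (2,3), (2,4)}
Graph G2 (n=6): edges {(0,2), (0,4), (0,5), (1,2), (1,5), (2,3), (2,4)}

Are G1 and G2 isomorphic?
No, not isomorphic

The graphs are NOT isomorphic.

Counting edges: G1 has 8 edge(s); G2 has 7 edge(s).
Edge count is an isomorphism invariant (a bijection on vertices induces a bijection on edges), so differing edge counts rule out isomorphism.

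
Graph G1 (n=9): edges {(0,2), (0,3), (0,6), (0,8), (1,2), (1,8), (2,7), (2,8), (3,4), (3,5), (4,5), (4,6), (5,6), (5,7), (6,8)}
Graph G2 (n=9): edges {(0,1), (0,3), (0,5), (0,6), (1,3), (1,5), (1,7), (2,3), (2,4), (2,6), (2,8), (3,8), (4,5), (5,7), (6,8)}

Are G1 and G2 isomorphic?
Yes, isomorphic

The graphs are isomorphic.
One valid mapping φ: V(G1) → V(G2): 0→0, 1→7, 2→5, 3→6, 4→8, 5→2, 6→3, 7→4, 8→1

Verify φ preserves adjacency — for each edge of G1, its image is an edge of G2:
  (0,2) → (φ(0),φ(2)) = (0,5) ∈ E(G2) ✓
  (0,3) → (φ(0),φ(3)) = (0,6) ∈ E(G2) ✓
  (0,6) → (φ(0),φ(6)) = (0,3) ∈ E(G2) ✓
  (0,8) → (φ(0),φ(8)) = (0,1) ∈ E(G2) ✓
  (1,2) → (φ(1),φ(2)) = (5,7) ∈ E(G2) ✓
  (1,8) → (φ(1),φ(8)) = (1,7) ∈ E(G2) ✓
  (2,7) → (φ(2),φ(7)) = (4,5) ∈ E(G2) ✓
  (2,8) → (φ(2),φ(8)) = (1,5) ∈ E(G2) ✓
  (3,4) → (φ(3),φ(4)) = (6,8) ∈ E(G2) ✓
  (3,5) → (φ(3),φ(5)) = (2,6) ∈ E(G2) ✓
  (4,5) → (φ(4),φ(5)) = (2,8) ∈ E(G2) ✓
  (4,6) → (φ(4),φ(6)) = (3,8) ∈ E(G2) ✓
  (5,6) → (φ(5),φ(6)) = (2,3) ∈ E(G2) ✓
  (5,7) → (φ(5),φ(7)) = (2,4) ∈ E(G2) ✓
  (6,8) → (φ(6),φ(8)) = (1,3) ∈ E(G2) ✓
All 15 edges of G1 map to edges of G2, and |E(G1)| = |E(G2)| = 15, so φ is a bijection on edges as well as vertices. Hence G1 ≅ G2.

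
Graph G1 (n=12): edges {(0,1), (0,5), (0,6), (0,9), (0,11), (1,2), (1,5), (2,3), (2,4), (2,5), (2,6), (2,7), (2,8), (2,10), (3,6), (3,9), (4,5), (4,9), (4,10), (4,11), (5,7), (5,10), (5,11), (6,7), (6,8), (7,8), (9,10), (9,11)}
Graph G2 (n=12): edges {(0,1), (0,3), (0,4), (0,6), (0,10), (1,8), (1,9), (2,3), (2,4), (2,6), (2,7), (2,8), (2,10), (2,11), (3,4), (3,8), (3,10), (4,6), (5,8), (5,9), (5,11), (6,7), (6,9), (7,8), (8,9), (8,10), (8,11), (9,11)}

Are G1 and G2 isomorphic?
Yes, isomorphic

The graphs are isomorphic.
One valid mapping φ: V(G1) → V(G2): 0→6, 1→7, 2→8, 3→1, 4→3, 5→2, 6→9, 7→11, 8→5, 9→0, 10→10, 11→4

Verify φ preserves adjacency — for each edge of G1, its image is an edge of G2:
  (0,1) → (φ(0),φ(1)) = (6,7) ∈ E(G2) ✓
  (0,5) → (φ(0),φ(5)) = (2,6) ∈ E(G2) ✓
  (0,6) → (φ(0),φ(6)) = (6,9) ∈ E(G2) ✓
  (0,9) → (φ(0),φ(9)) = (0,6) ∈ E(G2) ✓
  (0,11) → (φ(0),φ(11)) = (4,6) ∈ E(G2) ✓
  (1,2) → (φ(1),φ(2)) = (7,8) ∈ E(G2) ✓
  (1,5) → (φ(1),φ(5)) = (2,7) ∈ E(G2) ✓
  (2,3) → (φ(2),φ(3)) = (1,8) ∈ E(G2) ✓
  (2,4) → (φ(2),φ(4)) = (3,8) ∈ E(G2) ✓
  (2,5) → (φ(2),φ(5)) = (2,8) ∈ E(G2) ✓
  (2,6) → (φ(2),φ(6)) = (8,9) ∈ E(G2) ✓
  (2,7) → (φ(2),φ(7)) = (8,11) ∈ E(G2) ✓
  (2,8) → (φ(2),φ(8)) = (5,8) ∈ E(G2) ✓
  (2,10) → (φ(2),φ(10)) = (8,10) ∈ E(G2) ✓
  (3,6) → (φ(3),φ(6)) = (1,9) ∈ E(G2) ✓
  (3,9) → (φ(3),φ(9)) = (0,1) ∈ E(G2) ✓
  (4,5) → (φ(4),φ(5)) = (2,3) ∈ E(G2) ✓
  (4,9) → (φ(4),φ(9)) = (0,3) ∈ E(G2) ✓
  (4,10) → (φ(4),φ(10)) = (3,10) ∈ E(G2) ✓
  (4,11) → (φ(4),φ(11)) = (3,4) ∈ E(G2) ✓
  (5,7) → (φ(5),φ(7)) = (2,11) ∈ E(G2) ✓
  (5,10) → (φ(5),φ(10)) = (2,10) ∈ E(G2) ✓
  (5,11) → (φ(5),φ(11)) = (2,4) ∈ E(G2) ✓
  (6,7) → (φ(6),φ(7)) = (9,11) ∈ E(G2) ✓
  (6,8) → (φ(6),φ(8)) = (5,9) ∈ E(G2) ✓
  (7,8) → (φ(7),φ(8)) = (5,11) ∈ E(G2) ✓
  (9,10) → (φ(9),φ(10)) = (0,10) ∈ E(G2) ✓
  (9,11) → (φ(9),φ(11)) = (0,4) ∈ E(G2) ✓
All 28 edges of G1 map to edges of G2, and |E(G1)| = |E(G2)| = 28, so φ is a bijection on edges as well as vertices. Hence G1 ≅ G2.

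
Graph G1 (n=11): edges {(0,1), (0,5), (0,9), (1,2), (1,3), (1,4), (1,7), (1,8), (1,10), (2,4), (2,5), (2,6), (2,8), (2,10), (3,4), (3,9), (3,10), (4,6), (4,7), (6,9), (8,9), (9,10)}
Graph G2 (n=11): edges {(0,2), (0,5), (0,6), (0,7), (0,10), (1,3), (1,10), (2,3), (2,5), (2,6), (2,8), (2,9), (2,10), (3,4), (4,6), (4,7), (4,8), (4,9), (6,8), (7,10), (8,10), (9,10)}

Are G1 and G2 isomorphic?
Yes, isomorphic

The graphs are isomorphic.
One valid mapping φ: V(G1) → V(G2): 0→3, 1→2, 2→10, 3→6, 4→0, 5→1, 6→7, 7→5, 8→9, 9→4, 10→8

Verify φ preserves adjacency — for each edge of G1, its image is an edge of G2:
  (0,1) → (φ(0),φ(1)) = (2,3) ∈ E(G2) ✓
  (0,5) → (φ(0),φ(5)) = (1,3) ∈ E(G2) ✓
  (0,9) → (φ(0),φ(9)) = (3,4) ∈ E(G2) ✓
  (1,2) → (φ(1),φ(2)) = (2,10) ∈ E(G2) ✓
  (1,3) → (φ(1),φ(3)) = (2,6) ∈ E(G2) ✓
  (1,4) → (φ(1),φ(4)) = (0,2) ∈ E(G2) ✓
  (1,7) → (φ(1),φ(7)) = (2,5) ∈ E(G2) ✓
  (1,8) → (φ(1),φ(8)) = (2,9) ∈ E(G2) ✓
  (1,10) → (φ(1),φ(10)) = (2,8) ∈ E(G2) ✓
  (2,4) → (φ(2),φ(4)) = (0,10) ∈ E(G2) ✓
  (2,5) → (φ(2),φ(5)) = (1,10) ∈ E(G2) ✓
  (2,6) → (φ(2),φ(6)) = (7,10) ∈ E(G2) ✓
  (2,8) → (φ(2),φ(8)) = (9,10) ∈ E(G2) ✓
  (2,10) → (φ(2),φ(10)) = (8,10) ∈ E(G2) ✓
  (3,4) → (φ(3),φ(4)) = (0,6) ∈ E(G2) ✓
  (3,9) → (φ(3),φ(9)) = (4,6) ∈ E(G2) ✓
  (3,10) → (φ(3),φ(10)) = (6,8) ∈ E(G2) ✓
  (4,6) → (φ(4),φ(6)) = (0,7) ∈ E(G2) ✓
  (4,7) → (φ(4),φ(7)) = (0,5) ∈ E(G2) ✓
  (6,9) → (φ(6),φ(9)) = (4,7) ∈ E(G2) ✓
  (8,9) → (φ(8),φ(9)) = (4,9) ∈ E(G2) ✓
  (9,10) → (φ(9),φ(10)) = (4,8) ∈ E(G2) ✓
All 22 edges of G1 map to edges of G2, and |E(G1)| = |E(G2)| = 22, so φ is a bijection on edges as well as vertices. Hence G1 ≅ G2.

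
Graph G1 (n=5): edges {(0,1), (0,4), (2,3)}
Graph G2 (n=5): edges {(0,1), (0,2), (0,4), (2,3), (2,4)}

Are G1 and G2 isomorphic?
No, not isomorphic

The graphs are NOT isomorphic.

Counting edges: G1 has 3 edge(s); G2 has 5 edge(s).
Edge count is an isomorphism invariant (a bijection on vertices induces a bijection on edges), so differing edge counts rule out isomorphism.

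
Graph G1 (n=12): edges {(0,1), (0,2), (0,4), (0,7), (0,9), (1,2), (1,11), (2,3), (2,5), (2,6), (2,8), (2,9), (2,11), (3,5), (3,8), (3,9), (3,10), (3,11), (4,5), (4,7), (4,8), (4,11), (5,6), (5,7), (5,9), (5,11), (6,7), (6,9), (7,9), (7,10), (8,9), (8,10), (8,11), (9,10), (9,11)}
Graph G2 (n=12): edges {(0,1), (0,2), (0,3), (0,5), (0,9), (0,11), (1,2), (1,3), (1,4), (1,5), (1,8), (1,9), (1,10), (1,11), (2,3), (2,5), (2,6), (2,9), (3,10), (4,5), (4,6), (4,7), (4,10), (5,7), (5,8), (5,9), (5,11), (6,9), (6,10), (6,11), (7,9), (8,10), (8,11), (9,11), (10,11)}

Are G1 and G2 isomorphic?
Yes, isomorphic

The graphs are isomorphic.
One valid mapping φ: V(G1) → V(G2): 0→4, 1→7, 2→5, 3→0, 4→6, 5→11, 6→8, 7→10, 8→2, 9→1, 10→3, 11→9

Verify φ preserves adjacency — for each edge of G1, its image is an edge of G2:
  (0,1) → (φ(0),φ(1)) = (4,7) ∈ E(G2) ✓
  (0,2) → (φ(0),φ(2)) = (4,5) ∈ E(G2) ✓
  (0,4) → (φ(0),φ(4)) = (4,6) ∈ E(G2) ✓
  (0,7) → (φ(0),φ(7)) = (4,10) ∈ E(G2) ✓
  (0,9) → (φ(0),φ(9)) = (1,4) ∈ E(G2) ✓
  (1,2) → (φ(1),φ(2)) = (5,7) ∈ E(G2) ✓
  (1,11) → (φ(1),φ(11)) = (7,9) ∈ E(G2) ✓
  (2,3) → (φ(2),φ(3)) = (0,5) ∈ E(G2) ✓
  (2,5) → (φ(2),φ(5)) = (5,11) ∈ E(G2) ✓
  (2,6) → (φ(2),φ(6)) = (5,8) ∈ E(G2) ✓
  (2,8) → (φ(2),φ(8)) = (2,5) ∈ E(G2) ✓
  (2,9) → (φ(2),φ(9)) = (1,5) ∈ E(G2) ✓
  (2,11) → (φ(2),φ(11)) = (5,9) ∈ E(G2) ✓
  (3,5) → (φ(3),φ(5)) = (0,11) ∈ E(G2) ✓
  (3,8) → (φ(3),φ(8)) = (0,2) ∈ E(G2) ✓
  (3,9) → (φ(3),φ(9)) = (0,1) ∈ E(G2) ✓
  (3,10) → (φ(3),φ(10)) = (0,3) ∈ E(G2) ✓
  (3,11) → (φ(3),φ(11)) = (0,9) ∈ E(G2) ✓
  (4,5) → (φ(4),φ(5)) = (6,11) ∈ E(G2) ✓
  (4,7) → (φ(4),φ(7)) = (6,10) ∈ E(G2) ✓
  (4,8) → (φ(4),φ(8)) = (2,6) ∈ E(G2) ✓
  (4,11) → (φ(4),φ(11)) = (6,9) ∈ E(G2) ✓
  (5,6) → (φ(5),φ(6)) = (8,11) ∈ E(G2) ✓
  (5,7) → (φ(5),φ(7)) = (10,11) ∈ E(G2) ✓
  (5,9) → (φ(5),φ(9)) = (1,11) ∈ E(G2) ✓
  (5,11) → (φ(5),φ(11)) = (9,11) ∈ E(G2) ✓
  (6,7) → (φ(6),φ(7)) = (8,10) ∈ E(G2) ✓
  (6,9) → (φ(6),φ(9)) = (1,8) ∈ E(G2) ✓
  (7,9) → (φ(7),φ(9)) = (1,10) ∈ E(G2) ✓
  (7,10) → (φ(7),φ(10)) = (3,10) ∈ E(G2) ✓
  (8,9) → (φ(8),φ(9)) = (1,2) ∈ E(G2) ✓
  (8,10) → (φ(8),φ(10)) = (2,3) ∈ E(G2) ✓
  (8,11) → (φ(8),φ(11)) = (2,9) ∈ E(G2) ✓
  (9,10) → (φ(9),φ(10)) = (1,3) ∈ E(G2) ✓
  (9,11) → (φ(9),φ(11)) = (1,9) ∈ E(G2) ✓
All 35 edges of G1 map to edges of G2, and |E(G1)| = |E(G2)| = 35, so φ is a bijection on edges as well as vertices. Hence G1 ≅ G2.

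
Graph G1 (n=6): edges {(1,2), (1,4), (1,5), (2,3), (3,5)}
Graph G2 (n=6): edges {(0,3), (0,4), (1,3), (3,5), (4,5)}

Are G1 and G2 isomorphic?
Yes, isomorphic

The graphs are isomorphic.
One valid mapping φ: V(G1) → V(G2): 0→2, 1→3, 2→5, 3→4, 4→1, 5→0

Verify φ preserves adjacency — for each edge of G1, its image is an edge of G2:
  (1,2) → (φ(1),φ(2)) = (3,5) ∈ E(G2) ✓
  (1,4) → (φ(1),φ(4)) = (1,3) ∈ E(G2) ✓
  (1,5) → (φ(1),φ(5)) = (0,3) ∈ E(G2) ✓
  (2,3) → (φ(2),φ(3)) = (4,5) ∈ E(G2) ✓
  (3,5) → (φ(3),φ(5)) = (0,4) ∈ E(G2) ✓
All 5 edges of G1 map to edges of G2, and |E(G1)| = |E(G2)| = 5, so φ is a bijection on edges as well as vertices. Hence G1 ≅ G2.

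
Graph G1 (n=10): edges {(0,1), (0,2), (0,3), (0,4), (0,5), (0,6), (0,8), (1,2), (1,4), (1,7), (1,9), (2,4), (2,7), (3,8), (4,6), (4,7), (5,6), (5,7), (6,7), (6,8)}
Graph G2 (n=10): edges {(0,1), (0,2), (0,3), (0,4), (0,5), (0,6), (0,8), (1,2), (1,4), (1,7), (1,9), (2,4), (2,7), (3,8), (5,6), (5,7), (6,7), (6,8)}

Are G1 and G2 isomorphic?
No, not isomorphic

The graphs are NOT isomorphic.

Counting edges: G1 has 20 edge(s); G2 has 18 edge(s).
Edge count is an isomorphism invariant (a bijection on vertices induces a bijection on edges), so differing edge counts rule out isomorphism.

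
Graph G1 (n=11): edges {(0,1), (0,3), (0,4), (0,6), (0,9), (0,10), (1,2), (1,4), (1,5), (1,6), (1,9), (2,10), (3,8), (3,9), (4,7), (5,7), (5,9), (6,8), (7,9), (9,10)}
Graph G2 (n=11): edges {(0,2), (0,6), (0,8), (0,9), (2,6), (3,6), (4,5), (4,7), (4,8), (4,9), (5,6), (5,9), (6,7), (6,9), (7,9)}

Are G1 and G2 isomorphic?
No, not isomorphic

The graphs are NOT isomorphic.

Connected components of G1: 1 component(s) with vertex sets [[0, 1, 2, 3, 4, 5, 6, 7, 8, 9, 10]], sizes [11].
Connected components of G2: 3 component(s) with vertex sets [[1], [10], [0, 2, 3, 4, 5, 6, 7, 8, 9]], sizes [1, 1, 9].
The number of connected components (and the multiset of component sizes) is an isomorphism invariant — an isomorphism maps each component of G1 bijectively onto a component of G2. Since G1 has 1 component(s) and G2 has 3, they cannot be isomorphic.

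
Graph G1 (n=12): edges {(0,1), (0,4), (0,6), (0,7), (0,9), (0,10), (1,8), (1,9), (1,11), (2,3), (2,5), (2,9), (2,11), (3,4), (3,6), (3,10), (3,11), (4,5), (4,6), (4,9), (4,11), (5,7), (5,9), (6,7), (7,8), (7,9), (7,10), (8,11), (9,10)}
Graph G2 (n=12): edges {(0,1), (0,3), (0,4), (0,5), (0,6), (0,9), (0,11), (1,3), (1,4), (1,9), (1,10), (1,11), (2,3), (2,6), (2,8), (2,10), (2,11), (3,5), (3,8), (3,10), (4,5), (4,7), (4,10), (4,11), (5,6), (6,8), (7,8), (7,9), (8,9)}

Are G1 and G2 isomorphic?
Yes, isomorphic

The graphs are isomorphic.
One valid mapping φ: V(G1) → V(G2): 0→1, 1→9, 2→6, 3→2, 4→3, 5→5, 6→10, 7→4, 8→7, 9→0, 10→11, 11→8

Verify φ preserves adjacency — for each edge of G1, its image is an edge of G2:
  (0,1) → (φ(0),φ(1)) = (1,9) ∈ E(G2) ✓
  (0,4) → (φ(0),φ(4)) = (1,3) ∈ E(G2) ✓
  (0,6) → (φ(0),φ(6)) = (1,10) ∈ E(G2) ✓
  (0,7) → (φ(0),φ(7)) = (1,4) ∈ E(G2) ✓
  (0,9) → (φ(0),φ(9)) = (0,1) ∈ E(G2) ✓
  (0,10) → (φ(0),φ(10)) = (1,11) ∈ E(G2) ✓
  (1,8) → (φ(1),φ(8)) = (7,9) ∈ E(G2) ✓
  (1,9) → (φ(1),φ(9)) = (0,9) ∈ E(G2) ✓
  (1,11) → (φ(1),φ(11)) = (8,9) ∈ E(G2) ✓
  (2,3) → (φ(2),φ(3)) = (2,6) ∈ E(G2) ✓
  (2,5) → (φ(2),φ(5)) = (5,6) ∈ E(G2) ✓
  (2,9) → (φ(2),φ(9)) = (0,6) ∈ E(G2) ✓
  (2,11) → (φ(2),φ(11)) = (6,8) ∈ E(G2) ✓
  (3,4) → (φ(3),φ(4)) = (2,3) ∈ E(G2) ✓
  (3,6) → (φ(3),φ(6)) = (2,10) ∈ E(G2) ✓
  (3,10) → (φ(3),φ(10)) = (2,11) ∈ E(G2) ✓
  (3,11) → (φ(3),φ(11)) = (2,8) ∈ E(G2) ✓
  (4,5) → (φ(4),φ(5)) = (3,5) ∈ E(G2) ✓
  (4,6) → (φ(4),φ(6)) = (3,10) ∈ E(G2) ✓
  (4,9) → (φ(4),φ(9)) = (0,3) ∈ E(G2) ✓
  (4,11) → (φ(4),φ(11)) = (3,8) ∈ E(G2) ✓
  (5,7) → (φ(5),φ(7)) = (4,5) ∈ E(G2) ✓
  (5,9) → (φ(5),φ(9)) = (0,5) ∈ E(G2) ✓
  (6,7) → (φ(6),φ(7)) = (4,10) ∈ E(G2) ✓
  (7,8) → (φ(7),φ(8)) = (4,7) ∈ E(G2) ✓
  (7,9) → (φ(7),φ(9)) = (0,4) ∈ E(G2) ✓
  (7,10) → (φ(7),φ(10)) = (4,11) ∈ E(G2) ✓
  (8,11) → (φ(8),φ(11)) = (7,8) ∈ E(G2) ✓
  (9,10) → (φ(9),φ(10)) = (0,11) ∈ E(G2) ✓
All 29 edges of G1 map to edges of G2, and |E(G1)| = |E(G2)| = 29, so φ is a bijection on edges as well as vertices. Hence G1 ≅ G2.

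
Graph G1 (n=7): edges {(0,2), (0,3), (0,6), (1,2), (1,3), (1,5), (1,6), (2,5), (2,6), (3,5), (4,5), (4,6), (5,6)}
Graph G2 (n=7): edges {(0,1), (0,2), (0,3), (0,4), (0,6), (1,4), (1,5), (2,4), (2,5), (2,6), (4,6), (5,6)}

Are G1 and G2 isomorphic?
No, not isomorphic

The graphs are NOT isomorphic.

Degrees in G1: deg(0)=3, deg(1)=4, deg(2)=4, deg(3)=3, deg(4)=2, deg(5)=5, deg(6)=5.
Sorted degree sequence of G1: [5, 5, 4, 4, 3, 3, 2].
Degrees in G2: deg(0)=5, deg(1)=3, deg(2)=4, deg(3)=1, deg(4)=4, deg(5)=3, deg(6)=4.
Sorted degree sequence of G2: [5, 4, 4, 4, 3, 3, 1].
The (sorted) degree sequence is an isomorphism invariant, so since G1 and G2 have different degree sequences they cannot be isomorphic.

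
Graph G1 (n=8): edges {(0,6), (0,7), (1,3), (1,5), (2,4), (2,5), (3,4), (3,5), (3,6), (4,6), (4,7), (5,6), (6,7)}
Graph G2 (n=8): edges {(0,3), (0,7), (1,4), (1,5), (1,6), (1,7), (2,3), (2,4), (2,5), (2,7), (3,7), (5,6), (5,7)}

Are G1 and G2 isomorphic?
Yes, isomorphic

The graphs are isomorphic.
One valid mapping φ: V(G1) → V(G2): 0→0, 1→6, 2→4, 3→5, 4→2, 5→1, 6→7, 7→3

Verify φ preserves adjacency — for each edge of G1, its image is an edge of G2:
  (0,6) → (φ(0),φ(6)) = (0,7) ∈ E(G2) ✓
  (0,7) → (φ(0),φ(7)) = (0,3) ∈ E(G2) ✓
  (1,3) → (φ(1),φ(3)) = (5,6) ∈ E(G2) ✓
  (1,5) → (φ(1),φ(5)) = (1,6) ∈ E(G2) ✓
  (2,4) → (φ(2),φ(4)) = (2,4) ∈ E(G2) ✓
  (2,5) → (φ(2),φ(5)) = (1,4) ∈ E(G2) ✓
  (3,4) → (φ(3),φ(4)) = (2,5) ∈ E(G2) ✓
  (3,5) → (φ(3),φ(5)) = (1,5) ∈ E(G2) ✓
  (3,6) → (φ(3),φ(6)) = (5,7) ∈ E(G2) ✓
  (4,6) → (φ(4),φ(6)) = (2,7) ∈ E(G2) ✓
  (4,7) → (φ(4),φ(7)) = (2,3) ∈ E(G2) ✓
  (5,6) → (φ(5),φ(6)) = (1,7) ∈ E(G2) ✓
  (6,7) → (φ(6),φ(7)) = (3,7) ∈ E(G2) ✓
All 13 edges of G1 map to edges of G2, and |E(G1)| = |E(G2)| = 13, so φ is a bijection on edges as well as vertices. Hence G1 ≅ G2.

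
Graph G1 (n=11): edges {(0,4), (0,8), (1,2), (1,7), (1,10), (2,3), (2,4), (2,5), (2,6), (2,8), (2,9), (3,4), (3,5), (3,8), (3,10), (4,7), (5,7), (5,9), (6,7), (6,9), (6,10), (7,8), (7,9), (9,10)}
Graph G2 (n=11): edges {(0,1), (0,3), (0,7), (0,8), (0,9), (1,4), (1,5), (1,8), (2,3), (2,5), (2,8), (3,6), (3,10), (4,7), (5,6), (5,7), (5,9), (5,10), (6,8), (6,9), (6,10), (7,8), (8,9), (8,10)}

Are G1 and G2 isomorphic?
Yes, isomorphic

The graphs are isomorphic.
One valid mapping φ: V(G1) → V(G2): 0→4, 1→2, 2→8, 3→0, 4→7, 5→9, 6→10, 7→5, 8→1, 9→6, 10→3

Verify φ preserves adjacency — for each edge of G1, its image is an edge of G2:
  (0,4) → (φ(0),φ(4)) = (4,7) ∈ E(G2) ✓
  (0,8) → (φ(0),φ(8)) = (1,4) ∈ E(G2) ✓
  (1,2) → (φ(1),φ(2)) = (2,8) ∈ E(G2) ✓
  (1,7) → (φ(1),φ(7)) = (2,5) ∈ E(G2) ✓
  (1,10) → (φ(1),φ(10)) = (2,3) ∈ E(G2) ✓
  (2,3) → (φ(2),φ(3)) = (0,8) ∈ E(G2) ✓
  (2,4) → (φ(2),φ(4)) = (7,8) ∈ E(G2) ✓
  (2,5) → (φ(2),φ(5)) = (8,9) ∈ E(G2) ✓
  (2,6) → (φ(2),φ(6)) = (8,10) ∈ E(G2) ✓
  (2,8) → (φ(2),φ(8)) = (1,8) ∈ E(G2) ✓
  (2,9) → (φ(2),φ(9)) = (6,8) ∈ E(G2) ✓
  (3,4) → (φ(3),φ(4)) = (0,7) ∈ E(G2) ✓
  (3,5) → (φ(3),φ(5)) = (0,9) ∈ E(G2) ✓
  (3,8) → (φ(3),φ(8)) = (0,1) ∈ E(G2) ✓
  (3,10) → (φ(3),φ(10)) = (0,3) ∈ E(G2) ✓
  (4,7) → (φ(4),φ(7)) = (5,7) ∈ E(G2) ✓
  (5,7) → (φ(5),φ(7)) = (5,9) ∈ E(G2) ✓
  (5,9) → (φ(5),φ(9)) = (6,9) ∈ E(G2) ✓
  (6,7) → (φ(6),φ(7)) = (5,10) ∈ E(G2) ✓
  (6,9) → (φ(6),φ(9)) = (6,10) ∈ E(G2) ✓
  (6,10) → (φ(6),φ(10)) = (3,10) ∈ E(G2) ✓
  (7,8) → (φ(7),φ(8)) = (1,5) ∈ E(G2) ✓
  (7,9) → (φ(7),φ(9)) = (5,6) ∈ E(G2) ✓
  (9,10) → (φ(9),φ(10)) = (3,6) ∈ E(G2) ✓
All 24 edges of G1 map to edges of G2, and |E(G1)| = |E(G2)| = 24, so φ is a bijection on edges as well as vertices. Hence G1 ≅ G2.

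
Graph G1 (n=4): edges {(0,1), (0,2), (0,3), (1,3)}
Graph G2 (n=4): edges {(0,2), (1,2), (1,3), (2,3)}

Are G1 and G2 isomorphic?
Yes, isomorphic

The graphs are isomorphic.
One valid mapping φ: V(G1) → V(G2): 0→2, 1→3, 2→0, 3→1

Verify φ preserves adjacency — for each edge of G1, its image is an edge of G2:
  (0,1) → (φ(0),φ(1)) = (2,3) ∈ E(G2) ✓
  (0,2) → (φ(0),φ(2)) = (0,2) ∈ E(G2) ✓
  (0,3) → (φ(0),φ(3)) = (1,2) ∈ E(G2) ✓
  (1,3) → (φ(1),φ(3)) = (1,3) ∈ E(G2) ✓
All 4 edges of G1 map to edges of G2, and |E(G1)| = |E(G2)| = 4, so φ is a bijection on edges as well as vertices. Hence G1 ≅ G2.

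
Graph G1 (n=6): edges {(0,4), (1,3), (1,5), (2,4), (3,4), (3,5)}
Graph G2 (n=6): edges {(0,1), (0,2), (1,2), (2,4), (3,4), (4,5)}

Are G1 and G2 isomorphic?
Yes, isomorphic

The graphs are isomorphic.
One valid mapping φ: V(G1) → V(G2): 0→3, 1→0, 2→5, 3→2, 4→4, 5→1

Verify φ preserves adjacency — for each edge of G1, its image is an edge of G2:
  (0,4) → (φ(0),φ(4)) = (3,4) ∈ E(G2) ✓
  (1,3) → (φ(1),φ(3)) = (0,2) ∈ E(G2) ✓
  (1,5) → (φ(1),φ(5)) = (0,1) ∈ E(G2) ✓
  (2,4) → (φ(2),φ(4)) = (4,5) ∈ E(G2) ✓
  (3,4) → (φ(3),φ(4)) = (2,4) ∈ E(G2) ✓
  (3,5) → (φ(3),φ(5)) = (1,2) ∈ E(G2) ✓
All 6 edges of G1 map to edges of G2, and |E(G1)| = |E(G2)| = 6, so φ is a bijection on edges as well as vertices. Hence G1 ≅ G2.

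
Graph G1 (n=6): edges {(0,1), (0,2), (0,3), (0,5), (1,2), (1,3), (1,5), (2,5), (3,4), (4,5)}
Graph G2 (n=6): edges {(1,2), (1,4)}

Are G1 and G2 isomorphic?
No, not isomorphic

The graphs are NOT isomorphic.

Degrees in G1: deg(0)=4, deg(1)=4, deg(2)=3, deg(3)=3, deg(4)=2, deg(5)=4.
Sorted degree sequence of G1: [4, 4, 4, 3, 3, 2].
Degrees in G2: deg(0)=0, deg(1)=2, deg(2)=1, deg(3)=0, deg(4)=1, deg(5)=0.
Sorted degree sequence of G2: [2, 1, 1, 0, 0, 0].
The (sorted) degree sequence is an isomorphism invariant, so since G1 and G2 have different degree sequences they cannot be isomorphic.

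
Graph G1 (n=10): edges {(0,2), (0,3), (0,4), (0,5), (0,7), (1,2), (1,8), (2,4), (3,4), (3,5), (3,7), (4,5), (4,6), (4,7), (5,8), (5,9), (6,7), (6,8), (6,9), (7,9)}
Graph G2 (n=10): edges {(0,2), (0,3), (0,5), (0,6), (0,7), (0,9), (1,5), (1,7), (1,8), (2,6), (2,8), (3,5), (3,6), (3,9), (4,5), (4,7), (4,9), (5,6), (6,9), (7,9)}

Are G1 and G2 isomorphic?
Yes, isomorphic

The graphs are isomorphic.
One valid mapping φ: V(G1) → V(G2): 0→6, 1→8, 2→2, 3→3, 4→0, 5→5, 6→7, 7→9, 8→1, 9→4

Verify φ preserves adjacency — for each edge of G1, its image is an edge of G2:
  (0,2) → (φ(0),φ(2)) = (2,6) ∈ E(G2) ✓
  (0,3) → (φ(0),φ(3)) = (3,6) ∈ E(G2) ✓
  (0,4) → (φ(0),φ(4)) = (0,6) ∈ E(G2) ✓
  (0,5) → (φ(0),φ(5)) = (5,6) ∈ E(G2) ✓
  (0,7) → (φ(0),φ(7)) = (6,9) ∈ E(G2) ✓
  (1,2) → (φ(1),φ(2)) = (2,8) ∈ E(G2) ✓
  (1,8) → (φ(1),φ(8)) = (1,8) ∈ E(G2) ✓
  (2,4) → (φ(2),φ(4)) = (0,2) ∈ E(G2) ✓
  (3,4) → (φ(3),φ(4)) = (0,3) ∈ E(G2) ✓
  (3,5) → (φ(3),φ(5)) = (3,5) ∈ E(G2) ✓
  (3,7) → (φ(3),φ(7)) = (3,9) ∈ E(G2) ✓
  (4,5) → (φ(4),φ(5)) = (0,5) ∈ E(G2) ✓
  (4,6) → (φ(4),φ(6)) = (0,7) ∈ E(G2) ✓
  (4,7) → (φ(4),φ(7)) = (0,9) ∈ E(G2) ✓
  (5,8) → (φ(5),φ(8)) = (1,5) ∈ E(G2) ✓
  (5,9) → (φ(5),φ(9)) = (4,5) ∈ E(G2) ✓
  (6,7) → (φ(6),φ(7)) = (7,9) ∈ E(G2) ✓
  (6,8) → (φ(6),φ(8)) = (1,7) ∈ E(G2) ✓
  (6,9) → (φ(6),φ(9)) = (4,7) ∈ E(G2) ✓
  (7,9) → (φ(7),φ(9)) = (4,9) ∈ E(G2) ✓
All 20 edges of G1 map to edges of G2, and |E(G1)| = |E(G2)| = 20, so φ is a bijection on edges as well as vertices. Hence G1 ≅ G2.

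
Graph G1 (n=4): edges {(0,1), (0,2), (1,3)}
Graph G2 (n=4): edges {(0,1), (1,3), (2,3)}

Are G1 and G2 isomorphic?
Yes, isomorphic

The graphs are isomorphic.
One valid mapping φ: V(G1) → V(G2): 0→1, 1→3, 2→0, 3→2

Verify φ preserves adjacency — for each edge of G1, its image is an edge of G2:
  (0,1) → (φ(0),φ(1)) = (1,3) ∈ E(G2) ✓
  (0,2) → (φ(0),φ(2)) = (0,1) ∈ E(G2) ✓
  (1,3) → (φ(1),φ(3)) = (2,3) ∈ E(G2) ✓
All 3 edges of G1 map to edges of G2, and |E(G1)| = |E(G2)| = 3, so φ is a bijection on edges as well as vertices. Hence G1 ≅ G2.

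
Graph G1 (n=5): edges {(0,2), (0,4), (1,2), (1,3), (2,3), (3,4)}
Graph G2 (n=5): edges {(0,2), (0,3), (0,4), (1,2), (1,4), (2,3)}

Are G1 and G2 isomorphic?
Yes, isomorphic

The graphs are isomorphic.
One valid mapping φ: V(G1) → V(G2): 0→4, 1→3, 2→0, 3→2, 4→1

Verify φ preserves adjacency — for each edge of G1, its image is an edge of G2:
  (0,2) → (φ(0),φ(2)) = (0,4) ∈ E(G2) ✓
  (0,4) → (φ(0),φ(4)) = (1,4) ∈ E(G2) ✓
  (1,2) → (φ(1),φ(2)) = (0,3) ∈ E(G2) ✓
  (1,3) → (φ(1),φ(3)) = (2,3) ∈ E(G2) ✓
  (2,3) → (φ(2),φ(3)) = (0,2) ∈ E(G2) ✓
  (3,4) → (φ(3),φ(4)) = (1,2) ∈ E(G2) ✓
All 6 edges of G1 map to edges of G2, and |E(G1)| = |E(G2)| = 6, so φ is a bijection on edges as well as vertices. Hence G1 ≅ G2.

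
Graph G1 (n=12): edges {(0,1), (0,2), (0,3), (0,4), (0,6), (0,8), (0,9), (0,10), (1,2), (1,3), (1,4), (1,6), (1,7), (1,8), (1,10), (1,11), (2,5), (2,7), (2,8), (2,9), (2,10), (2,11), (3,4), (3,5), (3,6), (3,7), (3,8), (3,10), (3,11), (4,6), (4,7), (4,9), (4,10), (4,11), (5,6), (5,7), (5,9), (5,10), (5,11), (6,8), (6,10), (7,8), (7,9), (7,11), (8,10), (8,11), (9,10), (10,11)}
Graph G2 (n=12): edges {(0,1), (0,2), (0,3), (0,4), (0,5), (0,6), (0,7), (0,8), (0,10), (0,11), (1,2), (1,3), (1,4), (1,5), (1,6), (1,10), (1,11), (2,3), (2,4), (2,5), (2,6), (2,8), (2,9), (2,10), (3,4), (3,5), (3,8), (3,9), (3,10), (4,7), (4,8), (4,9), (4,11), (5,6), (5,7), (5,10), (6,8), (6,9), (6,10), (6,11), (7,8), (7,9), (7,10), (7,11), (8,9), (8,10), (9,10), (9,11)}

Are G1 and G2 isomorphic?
Yes, isomorphic

The graphs are isomorphic.
One valid mapping φ: V(G1) → V(G2): 0→1, 1→2, 2→4, 3→10, 4→6, 5→7, 6→5, 7→9, 8→3, 9→11, 10→0, 11→8

Verify φ preserves adjacency — for each edge of G1, its image is an edge of G2:
  (0,1) → (φ(0),φ(1)) = (1,2) ∈ E(G2) ✓
  (0,2) → (φ(0),φ(2)) = (1,4) ∈ E(G2) ✓
  (0,3) → (φ(0),φ(3)) = (1,10) ∈ E(G2) ✓
  (0,4) → (φ(0),φ(4)) = (1,6) ∈ E(G2) ✓
  (0,6) → (φ(0),φ(6)) = (1,5) ∈ E(G2) ✓
  (0,8) → (φ(0),φ(8)) = (1,3) ∈ E(G2) ✓
  (0,9) → (φ(0),φ(9)) = (1,11) ∈ E(G2) ✓
  (0,10) → (φ(0),φ(10)) = (0,1) ∈ E(G2) ✓
  (1,2) → (φ(1),φ(2)) = (2,4) ∈ E(G2) ✓
  (1,3) → (φ(1),φ(3)) = (2,10) ∈ E(G2) ✓
  (1,4) → (φ(1),φ(4)) = (2,6) ∈ E(G2) ✓
  (1,6) → (φ(1),φ(6)) = (2,5) ∈ E(G2) ✓
  (1,7) → (φ(1),φ(7)) = (2,9) ∈ E(G2) ✓
  (1,8) → (φ(1),φ(8)) = (2,3) ∈ E(G2) ✓
  (1,10) → (φ(1),φ(10)) = (0,2) ∈ E(G2) ✓
  (1,11) → (φ(1),φ(11)) = (2,8) ∈ E(G2) ✓
  (2,5) → (φ(2),φ(5)) = (4,7) ∈ E(G2) ✓
  (2,7) → (φ(2),φ(7)) = (4,9) ∈ E(G2) ✓
  (2,8) → (φ(2),φ(8)) = (3,4) ∈ E(G2) ✓
  (2,9) → (φ(2),φ(9)) = (4,11) ∈ E(G2) ✓
  (2,10) → (φ(2),φ(10)) = (0,4) ∈ E(G2) ✓
  (2,11) → (φ(2),φ(11)) = (4,8) ∈ E(G2) ✓
  (3,4) → (φ(3),φ(4)) = (6,10) ∈ E(G2) ✓
  (3,5) → (φ(3),φ(5)) = (7,10) ∈ E(G2) ✓
  (3,6) → (φ(3),φ(6)) = (5,10) ∈ E(G2) ✓
  (3,7) → (φ(3),φ(7)) = (9,10) ∈ E(G2) ✓
  (3,8) → (φ(3),φ(8)) = (3,10) ∈ E(G2) ✓
  (3,10) → (φ(3),φ(10)) = (0,10) ∈ E(G2) ✓
  (3,11) → (φ(3),φ(11)) = (8,10) ∈ E(G2) ✓
  (4,6) → (φ(4),φ(6)) = (5,6) ∈ E(G2) ✓
  (4,7) → (φ(4),φ(7)) = (6,9) ∈ E(G2) ✓
  (4,9) → (φ(4),φ(9)) = (6,11) ∈ E(G2) ✓
  (4,10) → (φ(4),φ(10)) = (0,6) ∈ E(G2) ✓
  (4,11) → (φ(4),φ(11)) = (6,8) ∈ E(G2) ✓
  (5,6) → (φ(5),φ(6)) = (5,7) ∈ E(G2) ✓
  (5,7) → (φ(5),φ(7)) = (7,9) ∈ E(G2) ✓
  (5,9) → (φ(5),φ(9)) = (7,11) ∈ E(G2) ✓
  (5,10) → (φ(5),φ(10)) = (0,7) ∈ E(G2) ✓
  (5,11) → (φ(5),φ(11)) = (7,8) ∈ E(G2) ✓
  (6,8) → (φ(6),φ(8)) = (3,5) ∈ E(G2) ✓
  (6,10) → (φ(6),φ(10)) = (0,5) ∈ E(G2) ✓
  (7,8) → (φ(7),φ(8)) = (3,9) ∈ E(G2) ✓
  (7,9) → (φ(7),φ(9)) = (9,11) ∈ E(G2) ✓
  (7,11) → (φ(7),φ(11)) = (8,9) ∈ E(G2) ✓
  (8,10) → (φ(8),φ(10)) = (0,3) ∈ E(G2) ✓
  (8,11) → (φ(8),φ(11)) = (3,8) ∈ E(G2) ✓
  (9,10) → (φ(9),φ(10)) = (0,11) ∈ E(G2) ✓
  (10,11) → (φ(10),φ(11)) = (0,8) ∈ E(G2) ✓
All 48 edges of G1 map to edges of G2, and |E(G1)| = |E(G2)| = 48, so φ is a bijection on edges as well as vertices. Hence G1 ≅ G2.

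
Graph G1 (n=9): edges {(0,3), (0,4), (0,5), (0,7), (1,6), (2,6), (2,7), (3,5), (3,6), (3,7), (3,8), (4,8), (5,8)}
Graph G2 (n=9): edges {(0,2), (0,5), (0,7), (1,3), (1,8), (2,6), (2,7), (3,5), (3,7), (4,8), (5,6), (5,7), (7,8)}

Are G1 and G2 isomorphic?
Yes, isomorphic

The graphs are isomorphic.
One valid mapping φ: V(G1) → V(G2): 0→5, 1→4, 2→1, 3→7, 4→6, 5→0, 6→8, 7→3, 8→2

Verify φ preserves adjacency — for each edge of G1, its image is an edge of G2:
  (0,3) → (φ(0),φ(3)) = (5,7) ∈ E(G2) ✓
  (0,4) → (φ(0),φ(4)) = (5,6) ∈ E(G2) ✓
  (0,5) → (φ(0),φ(5)) = (0,5) ∈ E(G2) ✓
  (0,7) → (φ(0),φ(7)) = (3,5) ∈ E(G2) ✓
  (1,6) → (φ(1),φ(6)) = (4,8) ∈ E(G2) ✓
  (2,6) → (φ(2),φ(6)) = (1,8) ∈ E(G2) ✓
  (2,7) → (φ(2),φ(7)) = (1,3) ∈ E(G2) ✓
  (3,5) → (φ(3),φ(5)) = (0,7) ∈ E(G2) ✓
  (3,6) → (φ(3),φ(6)) = (7,8) ∈ E(G2) ✓
  (3,7) → (φ(3),φ(7)) = (3,7) ∈ E(G2) ✓
  (3,8) → (φ(3),φ(8)) = (2,7) ∈ E(G2) ✓
  (4,8) → (φ(4),φ(8)) = (2,6) ∈ E(G2) ✓
  (5,8) → (φ(5),φ(8)) = (0,2) ∈ E(G2) ✓
All 13 edges of G1 map to edges of G2, and |E(G1)| = |E(G2)| = 13, so φ is a bijection on edges as well as vertices. Hence G1 ≅ G2.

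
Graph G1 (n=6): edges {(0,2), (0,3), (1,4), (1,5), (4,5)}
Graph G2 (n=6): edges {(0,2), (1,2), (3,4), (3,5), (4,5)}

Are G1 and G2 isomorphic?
Yes, isomorphic

The graphs are isomorphic.
One valid mapping φ: V(G1) → V(G2): 0→2, 1→4, 2→0, 3→1, 4→5, 5→3

Verify φ preserves adjacency — for each edge of G1, its image is an edge of G2:
  (0,2) → (φ(0),φ(2)) = (0,2) ∈ E(G2) ✓
  (0,3) → (φ(0),φ(3)) = (1,2) ∈ E(G2) ✓
  (1,4) → (φ(1),φ(4)) = (4,5) ∈ E(G2) ✓
  (1,5) → (φ(1),φ(5)) = (3,4) ∈ E(G2) ✓
  (4,5) → (φ(4),φ(5)) = (3,5) ∈ E(G2) ✓
All 5 edges of G1 map to edges of G2, and |E(G1)| = |E(G2)| = 5, so φ is a bijection on edges as well as vertices. Hence G1 ≅ G2.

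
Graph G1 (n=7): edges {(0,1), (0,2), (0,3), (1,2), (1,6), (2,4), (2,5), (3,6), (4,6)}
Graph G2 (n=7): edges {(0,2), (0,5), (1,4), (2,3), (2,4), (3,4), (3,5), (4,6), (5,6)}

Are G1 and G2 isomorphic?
Yes, isomorphic

The graphs are isomorphic.
One valid mapping φ: V(G1) → V(G2): 0→2, 1→3, 2→4, 3→0, 4→6, 5→1, 6→5

Verify φ preserves adjacency — for each edge of G1, its image is an edge of G2:
  (0,1) → (φ(0),φ(1)) = (2,3) ∈ E(G2) ✓
  (0,2) → (φ(0),φ(2)) = (2,4) ∈ E(G2) ✓
  (0,3) → (φ(0),φ(3)) = (0,2) ∈ E(G2) ✓
  (1,2) → (φ(1),φ(2)) = (3,4) ∈ E(G2) ✓
  (1,6) → (φ(1),φ(6)) = (3,5) ∈ E(G2) ✓
  (2,4) → (φ(2),φ(4)) = (4,6) ∈ E(G2) ✓
  (2,5) → (φ(2),φ(5)) = (1,4) ∈ E(G2) ✓
  (3,6) → (φ(3),φ(6)) = (0,5) ∈ E(G2) ✓
  (4,6) → (φ(4),φ(6)) = (5,6) ∈ E(G2) ✓
All 9 edges of G1 map to edges of G2, and |E(G1)| = |E(G2)| = 9, so φ is a bijection on edges as well as vertices. Hence G1 ≅ G2.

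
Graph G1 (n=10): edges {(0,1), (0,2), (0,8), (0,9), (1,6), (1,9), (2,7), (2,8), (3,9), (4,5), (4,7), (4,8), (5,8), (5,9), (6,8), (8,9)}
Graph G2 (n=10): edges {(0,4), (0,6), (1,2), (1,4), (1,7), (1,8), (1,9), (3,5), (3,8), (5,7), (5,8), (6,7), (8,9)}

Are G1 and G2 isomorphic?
No, not isomorphic

The graphs are NOT isomorphic.

Degrees in G1: deg(0)=4, deg(1)=3, deg(2)=3, deg(3)=1, deg(4)=3, deg(5)=3, deg(6)=2, deg(7)=2, deg(8)=6, deg(9)=5.
Sorted degree sequence of G1: [6, 5, 4, 3, 3, 3, 3, 2, 2, 1].
Degrees in G2: deg(0)=2, deg(1)=5, deg(2)=1, deg(3)=2, deg(4)=2, deg(5)=3, deg(6)=2, deg(7)=3, deg(8)=4, deg(9)=2.
Sorted degree sequence of G2: [5, 4, 3, 3, 2, 2, 2, 2, 2, 1].
The (sorted) degree sequence is an isomorphism invariant, so since G1 and G2 have different degree sequences they cannot be isomorphic.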